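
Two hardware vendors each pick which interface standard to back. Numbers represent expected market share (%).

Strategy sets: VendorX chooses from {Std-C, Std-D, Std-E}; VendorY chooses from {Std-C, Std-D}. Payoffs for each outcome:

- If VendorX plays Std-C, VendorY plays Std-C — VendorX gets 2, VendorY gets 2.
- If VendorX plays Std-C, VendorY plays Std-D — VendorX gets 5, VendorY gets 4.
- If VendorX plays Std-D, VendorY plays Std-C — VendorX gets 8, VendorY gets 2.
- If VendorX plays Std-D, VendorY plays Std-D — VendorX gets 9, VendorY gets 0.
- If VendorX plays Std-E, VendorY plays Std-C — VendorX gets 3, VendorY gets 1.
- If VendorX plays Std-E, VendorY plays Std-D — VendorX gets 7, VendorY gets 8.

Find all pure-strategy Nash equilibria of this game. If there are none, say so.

Pure NE: (Std-D, Std-C)

VendorX against Std-C: payoffs 2, 8, 3 → best response Std-D.
VendorX against Std-D: payoffs 5, 9, 7 → best response Std-D.
VendorY against Std-C: payoffs 2, 4 → best response Std-D.
VendorY against Std-D: payoffs 2, 0 → best response Std-C.
VendorY against Std-E: payoffs 1, 8 → best response Std-D.
Mutual best responses: (Std-D, Std-C).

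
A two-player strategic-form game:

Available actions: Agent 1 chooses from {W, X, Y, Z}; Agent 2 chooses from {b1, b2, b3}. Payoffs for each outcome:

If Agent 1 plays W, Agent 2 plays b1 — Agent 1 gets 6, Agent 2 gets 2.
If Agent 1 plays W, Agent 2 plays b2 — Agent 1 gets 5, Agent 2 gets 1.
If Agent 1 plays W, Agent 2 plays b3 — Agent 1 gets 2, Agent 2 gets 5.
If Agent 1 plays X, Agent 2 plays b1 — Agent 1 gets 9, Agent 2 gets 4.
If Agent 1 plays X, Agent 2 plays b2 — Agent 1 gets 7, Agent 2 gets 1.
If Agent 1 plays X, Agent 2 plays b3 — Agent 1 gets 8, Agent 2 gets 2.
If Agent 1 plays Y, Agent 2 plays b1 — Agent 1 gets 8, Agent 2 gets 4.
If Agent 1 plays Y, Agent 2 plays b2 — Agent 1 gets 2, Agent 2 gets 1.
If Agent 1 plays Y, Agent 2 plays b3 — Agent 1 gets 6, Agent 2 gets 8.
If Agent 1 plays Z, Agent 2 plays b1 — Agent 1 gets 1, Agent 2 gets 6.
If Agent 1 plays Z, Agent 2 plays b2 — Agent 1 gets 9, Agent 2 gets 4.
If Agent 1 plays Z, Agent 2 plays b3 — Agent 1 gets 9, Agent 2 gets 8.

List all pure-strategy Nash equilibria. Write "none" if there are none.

The pure Nash equilibria are (X, b1) and (Z, b3).

(W, b1): Agent 1 can switch to X (6 → 9). Not NE.
(W, b2): Agent 1 can switch to X (5 → 7). Not NE.
(W, b3): Agent 1 can switch to X (2 → 8). Not NE.
(X, b1): Agent 1 gets 9, best alternative 8; Agent 2 gets 4, best alternative 2. No profitable deviation — NE.
(X, b2): Agent 1 can switch to Z (7 → 9). Not NE.
(X, b3): Agent 1 can switch to Z (8 → 9). Not NE.
(Y, b1): Agent 1 can switch to X (8 → 9). Not NE.
(Y, b2): Agent 1 can switch to W (2 → 5). Not NE.
(Y, b3): Agent 1 can switch to X (6 → 8). Not NE.
(Z, b1): Agent 1 can switch to W (1 → 6). Not NE.
(Z, b2): Agent 2 can switch to b1 (4 → 6). Not NE.
(Z, b3): Agent 1 gets 9, best alternative 8; Agent 2 gets 8, best alternative 6. No profitable deviation — NE.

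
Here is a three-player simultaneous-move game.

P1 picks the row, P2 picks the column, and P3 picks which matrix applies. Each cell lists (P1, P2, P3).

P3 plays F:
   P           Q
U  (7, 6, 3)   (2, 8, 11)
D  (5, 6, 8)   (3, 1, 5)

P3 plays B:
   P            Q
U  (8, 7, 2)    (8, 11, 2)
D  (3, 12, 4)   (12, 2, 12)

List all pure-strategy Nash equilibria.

No pure-strategy Nash equilibrium.

Mark each player's best response to every combination of opponents' strategies; a profile where every player is best-responding is a pure Nash equilibrium.
P1 against (P, F): payoffs 7, 5 → best response U.
P1 against (P, B): payoffs 8, 3 → best response U.
P1 against (Q, F): payoffs 2, 3 → best response D.
P1 against (Q, B): payoffs 8, 12 → best response D.
P2 against (U, F): payoffs 6, 8 → best response Q.
P2 against (U, B): payoffs 7, 11 → best response Q.
P2 against (D, F): payoffs 6, 1 → best response P.
P2 against (D, B): payoffs 12, 2 → best response P.
P3 against (U, P): payoffs 3, 2 → best response F.
P3 against (U, Q): payoffs 11, 2 → best response F.
P3 against (D, P): payoffs 8, 4 → best response F.
P3 against (D, Q): payoffs 5, 12 → best response B.
No profile is a mutual best response for all players.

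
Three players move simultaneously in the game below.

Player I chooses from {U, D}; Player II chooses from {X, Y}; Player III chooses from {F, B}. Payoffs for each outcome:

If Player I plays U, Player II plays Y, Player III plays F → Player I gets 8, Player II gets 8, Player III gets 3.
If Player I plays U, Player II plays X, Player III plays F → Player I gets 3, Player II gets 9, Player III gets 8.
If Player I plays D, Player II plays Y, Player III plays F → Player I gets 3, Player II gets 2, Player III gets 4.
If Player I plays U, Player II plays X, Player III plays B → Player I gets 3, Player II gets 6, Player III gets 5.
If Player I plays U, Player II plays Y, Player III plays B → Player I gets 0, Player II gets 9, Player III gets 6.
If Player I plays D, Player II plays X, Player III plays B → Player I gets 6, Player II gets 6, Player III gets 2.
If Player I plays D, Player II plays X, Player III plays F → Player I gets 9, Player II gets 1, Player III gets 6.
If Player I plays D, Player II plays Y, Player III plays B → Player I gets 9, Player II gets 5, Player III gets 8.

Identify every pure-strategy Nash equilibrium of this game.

(U, X, F): Player I can switch to D (3 → 9). Not NE.
(U, X, B): Player I can switch to D (3 → 6). Not NE.
(U, Y, F): Player II can switch to X (8 → 9). Not NE.
(U, Y, B): Player I can switch to D (0 → 9). Not NE.
(D, X, F): Player II can switch to Y (1 → 2). Not NE.
(D, X, B): Player III can switch to F (2 → 6). Not NE.
(D, Y, F): Player I can switch to U (3 → 8). Not NE.
(D, Y, B): Player II can switch to X (5 → 6). Not NE.

none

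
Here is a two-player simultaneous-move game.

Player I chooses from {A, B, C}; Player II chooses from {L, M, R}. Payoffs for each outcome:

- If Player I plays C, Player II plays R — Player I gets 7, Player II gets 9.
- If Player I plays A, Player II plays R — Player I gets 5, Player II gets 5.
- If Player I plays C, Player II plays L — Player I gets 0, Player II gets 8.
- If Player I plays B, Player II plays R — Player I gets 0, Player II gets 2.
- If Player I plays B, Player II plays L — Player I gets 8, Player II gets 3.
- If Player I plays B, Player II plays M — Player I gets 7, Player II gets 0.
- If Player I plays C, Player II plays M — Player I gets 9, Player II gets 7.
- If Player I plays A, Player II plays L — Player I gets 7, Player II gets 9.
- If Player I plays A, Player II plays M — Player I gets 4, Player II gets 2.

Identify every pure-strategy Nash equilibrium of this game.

Pure-strategy Nash equilibria: (B, L) and (C, R)

Player I against L: payoffs 7, 8, 0 → best response B.
Player I against M: payoffs 4, 7, 9 → best response C.
Player I against R: payoffs 5, 0, 7 → best response C.
Player II against A: payoffs 9, 2, 5 → best response L.
Player II against B: payoffs 3, 0, 2 → best response L.
Player II against C: payoffs 8, 7, 9 → best response R.
Mutual best responses: (B, L); (C, R).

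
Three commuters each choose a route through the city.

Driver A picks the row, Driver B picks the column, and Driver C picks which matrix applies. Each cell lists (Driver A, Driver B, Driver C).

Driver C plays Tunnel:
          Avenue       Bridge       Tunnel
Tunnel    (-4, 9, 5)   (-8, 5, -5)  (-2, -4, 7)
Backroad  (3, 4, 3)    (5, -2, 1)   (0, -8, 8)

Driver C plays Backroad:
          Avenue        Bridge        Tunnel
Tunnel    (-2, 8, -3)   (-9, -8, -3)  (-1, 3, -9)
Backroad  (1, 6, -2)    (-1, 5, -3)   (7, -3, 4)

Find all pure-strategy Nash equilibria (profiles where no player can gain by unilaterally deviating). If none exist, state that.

The unique pure-strategy Nash equilibrium is (Backroad, Avenue, Tunnel).

(Tunnel, Avenue, Tunnel): Driver A can switch to Backroad (-4 → 3). Not NE.
(Tunnel, Avenue, Backroad): Driver A can switch to Backroad (-2 → 1). Not NE.
(Tunnel, Bridge, Tunnel): Driver A can switch to Backroad (-8 → 5). Not NE.
(Tunnel, Bridge, Backroad): Driver A can switch to Backroad (-9 → -1). Not NE.
(Tunnel, Tunnel, Tunnel): Driver A can switch to Backroad (-2 → 0). Not NE.
(Tunnel, Tunnel, Backroad): Driver A can switch to Backroad (-1 → 7). Not NE.
(Backroad, Avenue, Tunnel): Driver A gets 3, best alternative -4; Driver B gets 4, best alternative -2; Driver C gets 3, best alternative -2. No profitable deviation — NE.
(The remaining 5 profiles each have a profitable deviation by the same check.)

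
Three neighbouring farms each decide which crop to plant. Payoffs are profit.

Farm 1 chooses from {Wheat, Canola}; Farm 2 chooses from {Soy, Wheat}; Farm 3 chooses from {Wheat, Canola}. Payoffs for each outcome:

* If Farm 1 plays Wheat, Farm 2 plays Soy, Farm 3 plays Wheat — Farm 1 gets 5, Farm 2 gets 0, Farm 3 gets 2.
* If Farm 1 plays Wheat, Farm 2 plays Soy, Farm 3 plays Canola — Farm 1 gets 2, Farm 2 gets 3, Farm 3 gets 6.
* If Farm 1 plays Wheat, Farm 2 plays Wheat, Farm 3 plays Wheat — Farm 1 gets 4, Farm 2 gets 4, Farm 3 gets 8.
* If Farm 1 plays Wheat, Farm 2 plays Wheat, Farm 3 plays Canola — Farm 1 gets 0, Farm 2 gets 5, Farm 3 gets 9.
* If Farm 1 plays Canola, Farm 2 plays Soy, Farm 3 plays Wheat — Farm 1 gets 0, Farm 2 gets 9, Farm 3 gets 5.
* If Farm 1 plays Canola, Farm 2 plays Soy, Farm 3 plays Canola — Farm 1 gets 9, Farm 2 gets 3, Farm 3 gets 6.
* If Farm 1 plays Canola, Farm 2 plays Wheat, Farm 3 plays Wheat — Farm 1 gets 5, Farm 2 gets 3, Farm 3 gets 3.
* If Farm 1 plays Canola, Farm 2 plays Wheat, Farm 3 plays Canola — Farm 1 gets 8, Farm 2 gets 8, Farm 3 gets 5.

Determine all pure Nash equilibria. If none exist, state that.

The unique pure-strategy Nash equilibrium is (Canola, Wheat, Canola).

Farm 1 against (Soy, Wheat): payoffs 5, 0 → best response Wheat.
Farm 1 against (Soy, Canola): payoffs 2, 9 → best response Canola.
Farm 1 against (Wheat, Wheat): payoffs 4, 5 → best response Canola.
Farm 1 against (Wheat, Canola): payoffs 0, 8 → best response Canola.
Farm 2 against (Wheat, Wheat): payoffs 0, 4 → best response Wheat.
Farm 2 against (Wheat, Canola): payoffs 3, 5 → best response Wheat.
Farm 2 against (Canola, Wheat): payoffs 9, 3 → best response Soy.
Farm 2 against (Canola, Canola): payoffs 3, 8 → best response Wheat.
Farm 3 against (Wheat, Soy): payoffs 2, 6 → best response Canola.
Farm 3 against (Wheat, Wheat): payoffs 8, 9 → best response Canola.
Farm 3 against (Canola, Soy): payoffs 5, 6 → best response Canola.
Farm 3 against (Canola, Wheat): payoffs 3, 5 → best response Canola.
Mutual best responses: (Canola, Wheat, Canola).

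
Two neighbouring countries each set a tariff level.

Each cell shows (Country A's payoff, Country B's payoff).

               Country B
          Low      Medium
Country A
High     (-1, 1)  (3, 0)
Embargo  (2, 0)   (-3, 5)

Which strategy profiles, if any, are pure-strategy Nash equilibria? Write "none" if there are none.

There is no pure-strategy Nash equilibrium.

For each player, find the best response to each opponent profile; mutual best responses are the pure NE.
Country A against Low: payoffs -1, 2 → best response Embargo.
Country A against Medium: payoffs 3, -3 → best response High.
Country B against High: payoffs 1, 0 → best response Low.
Country B against Embargo: payoffs 0, 5 → best response Medium.
No profile is a mutual best response for all players.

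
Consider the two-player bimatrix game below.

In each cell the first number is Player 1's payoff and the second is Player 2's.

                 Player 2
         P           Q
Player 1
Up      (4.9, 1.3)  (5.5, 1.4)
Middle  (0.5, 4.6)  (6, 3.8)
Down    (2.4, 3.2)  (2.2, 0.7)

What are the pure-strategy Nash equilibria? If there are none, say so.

This game has no pure Nash equilibrium.

Player 1 against P: payoffs 4.9, 0.5, 2.4 → best response Up.
Player 1 against Q: payoffs 5.5, 6, 2.2 → best response Middle.
Player 2 against Up: payoffs 1.3, 1.4 → best response Q.
Player 2 against Middle: payoffs 4.6, 3.8 → best response P.
Player 2 against Down: payoffs 3.2, 0.7 → best response P.
No profile is a mutual best response for all players.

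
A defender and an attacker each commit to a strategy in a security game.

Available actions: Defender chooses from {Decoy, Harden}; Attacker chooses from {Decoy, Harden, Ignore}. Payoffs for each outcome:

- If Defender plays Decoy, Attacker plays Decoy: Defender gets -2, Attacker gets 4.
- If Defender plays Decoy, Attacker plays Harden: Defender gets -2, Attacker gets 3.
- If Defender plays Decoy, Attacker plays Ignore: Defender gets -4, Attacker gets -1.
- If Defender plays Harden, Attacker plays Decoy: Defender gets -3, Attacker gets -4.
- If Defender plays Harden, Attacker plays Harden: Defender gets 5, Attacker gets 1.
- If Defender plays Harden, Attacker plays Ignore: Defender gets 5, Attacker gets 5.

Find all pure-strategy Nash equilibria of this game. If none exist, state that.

(Decoy, Decoy) and (Harden, Ignore)

(Decoy, Decoy): Defender gets -2, best alternative -3; Attacker gets 4, best alternative 3. No profitable deviation — NE.
(Decoy, Harden): Defender can switch to Harden (-2 → 5). Not NE.
(Decoy, Ignore): Defender can switch to Harden (-4 → 5). Not NE.
(Harden, Decoy): Defender can switch to Decoy (-3 → -2). Not NE.
(Harden, Harden): Attacker can switch to Ignore (1 → 5). Not NE.
(Harden, Ignore): Defender gets 5, best alternative -4; Attacker gets 5, best alternative 1. No profitable deviation — NE.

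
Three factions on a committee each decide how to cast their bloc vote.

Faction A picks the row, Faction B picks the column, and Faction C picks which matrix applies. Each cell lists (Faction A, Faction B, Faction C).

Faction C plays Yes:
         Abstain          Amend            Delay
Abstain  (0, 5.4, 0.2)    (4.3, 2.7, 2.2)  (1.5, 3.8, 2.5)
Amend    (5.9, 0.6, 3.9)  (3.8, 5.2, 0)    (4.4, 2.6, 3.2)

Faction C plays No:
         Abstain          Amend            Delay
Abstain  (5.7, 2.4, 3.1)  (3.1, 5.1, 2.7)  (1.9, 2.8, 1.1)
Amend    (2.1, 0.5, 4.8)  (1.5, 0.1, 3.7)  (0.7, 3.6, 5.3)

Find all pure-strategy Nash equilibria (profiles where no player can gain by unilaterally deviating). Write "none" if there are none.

(Abstain, Abstain, Yes): Faction A can switch to Amend (0 → 5.9). Not NE.
(Abstain, Abstain, No): Faction B can switch to Amend (2.4 → 5.1). Not NE.
(Abstain, Amend, Yes): Faction B can switch to Abstain (2.7 → 5.4). Not NE.
(Abstain, Amend, No): Faction A gets 3.1, best alternative 1.5; Faction B gets 5.1, best alternative 2.8; Faction C gets 2.7, best alternative 2.2. No profitable deviation — NE.
(Abstain, Delay, Yes): Faction A can switch to Amend (1.5 → 4.4). Not NE.
(Abstain, Delay, No): Faction B can switch to Amend (2.8 → 5.1). Not NE.
(Amend, Abstain, Yes): Faction B can switch to Amend (0.6 → 5.2). Not NE.
(Amend, Abstain, No): Faction A can switch to Abstain (2.1 → 5.7). Not NE.
(Amend, Amend, Yes): Faction A can switch to Abstain (3.8 → 4.3). Not NE.
(The remaining 3 profiles each have a profitable deviation by the same check.)

Pure NE: (Abstain, Amend, No)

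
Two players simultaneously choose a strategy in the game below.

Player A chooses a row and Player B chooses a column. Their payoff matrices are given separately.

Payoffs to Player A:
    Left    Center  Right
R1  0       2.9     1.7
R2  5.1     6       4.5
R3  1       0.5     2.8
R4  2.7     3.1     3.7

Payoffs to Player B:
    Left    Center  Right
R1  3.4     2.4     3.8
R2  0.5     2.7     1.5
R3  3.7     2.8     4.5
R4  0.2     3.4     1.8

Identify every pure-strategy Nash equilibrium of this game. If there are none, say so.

Pure NE: (R2, Center)

Player A against Left: payoffs 0, 5.1, 1, 2.7 → best response R2.
Player A against Center: payoffs 2.9, 6, 0.5, 3.1 → best response R2.
Player A against Right: payoffs 1.7, 4.5, 2.8, 3.7 → best response R2.
Player B against R1: payoffs 3.4, 2.4, 3.8 → best response Right.
Player B against R2: payoffs 0.5, 2.7, 1.5 → best response Center.
Player B against R3: payoffs 3.7, 2.8, 4.5 → best response Right.
Player B against R4: payoffs 0.2, 3.4, 1.8 → best response Center.
Mutual best responses: (R2, Center).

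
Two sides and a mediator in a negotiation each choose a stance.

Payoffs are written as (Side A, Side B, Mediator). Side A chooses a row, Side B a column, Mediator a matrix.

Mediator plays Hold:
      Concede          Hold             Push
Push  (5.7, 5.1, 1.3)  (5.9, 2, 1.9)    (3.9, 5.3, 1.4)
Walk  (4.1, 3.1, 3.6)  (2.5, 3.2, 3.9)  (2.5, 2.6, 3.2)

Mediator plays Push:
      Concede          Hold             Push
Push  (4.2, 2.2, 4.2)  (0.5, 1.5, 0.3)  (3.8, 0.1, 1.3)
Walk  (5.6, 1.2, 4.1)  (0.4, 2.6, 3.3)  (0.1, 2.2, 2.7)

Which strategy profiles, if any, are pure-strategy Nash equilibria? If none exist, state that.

Side A against (Concede, Hold): payoffs 5.7, 4.1 → best response Push.
Side A against (Concede, Push): payoffs 4.2, 5.6 → best response Walk.
Side A against (Hold, Hold): payoffs 5.9, 2.5 → best response Push.
Side A against (Hold, Push): payoffs 0.5, 0.4 → best response Push.
Side A against (Push, Hold): payoffs 3.9, 2.5 → best response Push.
Side A against (Push, Push): payoffs 3.8, 0.1 → best response Push.
Side B against (Push, Hold): payoffs 5.1, 2, 5.3 → best response Push.
Side B against (Push, Push): payoffs 2.2, 1.5, 0.1 → best response Concede.
Side B against (Walk, Hold): payoffs 3.1, 3.2, 2.6 → best response Hold.
Side B against (Walk, Push): payoffs 1.2, 2.6, 2.2 → best response Hold.
Mediator against (Push, Concede): payoffs 1.3, 4.2 → best response Push.
Mediator against (Push, Hold): payoffs 1.9, 0.3 → best response Hold.
Mediator against (Push, Push): payoffs 1.4, 1.3 → best response Hold.
Mediator against (Walk, Concede): payoffs 3.6, 4.1 → best response Push.
Mediator against (Walk, Hold): payoffs 3.9, 3.3 → best response Hold.
Mediator against (Walk, Push): payoffs 3.2, 2.7 → best response Hold.
Mutual best responses: (Push, Push, Hold).

The unique pure-strategy Nash equilibrium is (Push, Push, Hold).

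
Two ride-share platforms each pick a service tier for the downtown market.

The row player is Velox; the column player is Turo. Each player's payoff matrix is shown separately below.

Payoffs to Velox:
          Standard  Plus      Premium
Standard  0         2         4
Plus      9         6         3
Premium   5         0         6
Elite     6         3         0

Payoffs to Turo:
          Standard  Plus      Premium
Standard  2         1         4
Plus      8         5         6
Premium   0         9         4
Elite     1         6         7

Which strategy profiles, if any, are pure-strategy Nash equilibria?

(Plus, Standard)

Velox against Standard: payoffs 0, 9, 5, 6 → best response Plus.
Velox against Plus: payoffs 2, 6, 0, 3 → best response Plus.
Velox against Premium: payoffs 4, 3, 6, 0 → best response Premium.
Turo against Standard: payoffs 2, 1, 4 → best response Premium.
Turo against Plus: payoffs 8, 5, 6 → best response Standard.
Turo against Premium: payoffs 0, 9, 4 → best response Plus.
Turo against Elite: payoffs 1, 6, 7 → best response Premium.
Mutual best responses: (Plus, Standard).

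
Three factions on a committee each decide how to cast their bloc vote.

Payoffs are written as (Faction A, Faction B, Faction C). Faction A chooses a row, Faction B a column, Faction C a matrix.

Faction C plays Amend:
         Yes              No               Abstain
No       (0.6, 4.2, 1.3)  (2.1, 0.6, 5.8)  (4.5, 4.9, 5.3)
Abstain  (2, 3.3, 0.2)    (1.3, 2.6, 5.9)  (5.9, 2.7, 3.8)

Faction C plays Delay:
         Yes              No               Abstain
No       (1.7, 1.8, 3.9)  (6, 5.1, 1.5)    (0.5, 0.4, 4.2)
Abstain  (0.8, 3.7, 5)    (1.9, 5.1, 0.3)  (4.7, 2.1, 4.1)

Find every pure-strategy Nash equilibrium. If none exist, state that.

For each strategy profile, look for a profitable unilateral deviation.
(No, Yes, Amend): Faction A can switch to Abstain (0.6 → 2). Not NE.
(No, Yes, Delay): Faction B can switch to No (1.8 → 5.1). Not NE.
(No, No, Amend): Faction B can switch to Yes (0.6 → 4.2). Not NE.
(No, No, Delay): Faction C can switch to Amend (1.5 → 5.8). Not NE.
(No, Abstain, Amend): Faction A can switch to Abstain (4.5 → 5.9). Not NE.
(No, Abstain, Delay): Faction A can switch to Abstain (0.5 → 4.7). Not NE.
(Abstain, Yes, Amend): Faction C can switch to Delay (0.2 → 5). Not NE.
(Abstain, Yes, Delay): Faction A can switch to No (0.8 → 1.7). Not NE.
(Abstain, No, Amend): Faction A can switch to No (1.3 → 2.1). Not NE.
(Abstain, No, Delay): Faction A can switch to No (1.9 → 6). Not NE.
(The remaining 2 profiles each have a profitable deviation by the same check.)

There is no pure-strategy Nash equilibrium.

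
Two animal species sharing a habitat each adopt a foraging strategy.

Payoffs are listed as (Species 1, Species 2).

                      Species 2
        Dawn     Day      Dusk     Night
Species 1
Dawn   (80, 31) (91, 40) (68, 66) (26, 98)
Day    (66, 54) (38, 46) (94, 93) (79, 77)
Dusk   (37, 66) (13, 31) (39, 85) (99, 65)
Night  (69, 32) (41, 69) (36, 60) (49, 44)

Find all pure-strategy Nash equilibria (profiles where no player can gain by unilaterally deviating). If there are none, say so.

(Dawn, Dawn): Species 2 can switch to Day (31 → 40). Not NE.
(Dawn, Day): Species 2 can switch to Dusk (40 → 66). Not NE.
(Dawn, Dusk): Species 1 can switch to Day (68 → 94). Not NE.
(Dawn, Night): Species 1 can switch to Day (26 → 79). Not NE.
(Day, Dawn): Species 1 can switch to Dawn (66 → 80). Not NE.
(Day, Day): Species 1 can switch to Dawn (38 → 91). Not NE.
(Day, Dusk): Species 1 gets 94, best alternative 68; Species 2 gets 93, best alternative 77. No profitable deviation — NE.
(The remaining 9 profiles each have a profitable deviation by the same check.)

Pure NE: (Day, Dusk)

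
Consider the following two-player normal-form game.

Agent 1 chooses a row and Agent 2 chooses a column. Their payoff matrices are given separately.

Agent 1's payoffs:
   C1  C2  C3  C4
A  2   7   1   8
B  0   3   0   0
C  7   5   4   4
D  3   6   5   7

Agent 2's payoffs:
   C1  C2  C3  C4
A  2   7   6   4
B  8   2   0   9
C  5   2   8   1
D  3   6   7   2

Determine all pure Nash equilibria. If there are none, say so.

The pure Nash equilibria are (A, C2); (D, C3).

Agent 1 against C1: payoffs 2, 0, 7, 3 → best response C.
Agent 1 against C2: payoffs 7, 3, 5, 6 → best response A.
Agent 1 against C3: payoffs 1, 0, 4, 5 → best response D.
Agent 1 against C4: payoffs 8, 0, 4, 7 → best response A.
Agent 2 against A: payoffs 2, 7, 6, 4 → best response C2.
Agent 2 against B: payoffs 8, 2, 0, 9 → best response C4.
Agent 2 against C: payoffs 5, 2, 8, 1 → best response C3.
Agent 2 against D: payoffs 3, 6, 7, 2 → best response C3.
Mutual best responses: (A, C2); (D, C3).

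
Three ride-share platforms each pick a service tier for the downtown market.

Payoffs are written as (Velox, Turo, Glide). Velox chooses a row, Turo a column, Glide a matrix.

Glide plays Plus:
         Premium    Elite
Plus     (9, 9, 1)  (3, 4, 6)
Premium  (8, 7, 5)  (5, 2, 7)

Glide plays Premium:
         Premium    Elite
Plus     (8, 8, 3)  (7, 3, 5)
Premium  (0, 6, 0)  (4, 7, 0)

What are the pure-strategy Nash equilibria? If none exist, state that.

(Plus, Premium, Premium)

Velox against (Premium, Plus): payoffs 9, 8 → best response Plus.
Velox against (Premium, Premium): payoffs 8, 0 → best response Plus.
Velox against (Elite, Plus): payoffs 3, 5 → best response Premium.
Velox against (Elite, Premium): payoffs 7, 4 → best response Plus.
Turo against (Plus, Plus): payoffs 9, 4 → best response Premium.
Turo against (Plus, Premium): payoffs 8, 3 → best response Premium.
Turo against (Premium, Plus): payoffs 7, 2 → best response Premium.
Turo against (Premium, Premium): payoffs 6, 7 → best response Elite.
Glide against (Plus, Premium): payoffs 1, 3 → best response Premium.
Glide against (Plus, Elite): payoffs 6, 5 → best response Plus.
Glide against (Premium, Premium): payoffs 5, 0 → best response Plus.
Glide against (Premium, Elite): payoffs 7, 0 → best response Plus.
Mutual best responses: (Plus, Premium, Premium).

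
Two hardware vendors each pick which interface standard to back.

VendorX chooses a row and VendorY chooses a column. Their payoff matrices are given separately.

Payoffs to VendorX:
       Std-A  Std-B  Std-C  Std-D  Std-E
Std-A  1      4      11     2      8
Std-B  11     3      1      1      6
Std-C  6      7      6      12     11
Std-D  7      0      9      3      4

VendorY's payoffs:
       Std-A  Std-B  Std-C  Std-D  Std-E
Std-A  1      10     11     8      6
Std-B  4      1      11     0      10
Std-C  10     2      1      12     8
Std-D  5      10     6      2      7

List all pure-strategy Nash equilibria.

Check each profile: it is a Nash equilibrium iff no player can strictly gain by switching unilaterally.
(Std-A, Std-A): VendorX can switch to Std-B (1 → 11). Not NE.
(Std-A, Std-B): VendorX can switch to Std-C (4 → 7). Not NE.
(Std-A, Std-C): VendorX gets 11, best alternative 9; VendorY gets 11, best alternative 10. No profitable deviation — NE.
(Std-A, Std-D): VendorX can switch to Std-C (2 → 12). Not NE.
(Std-A, Std-E): VendorX can switch to Std-C (8 → 11). Not NE.
(Std-B, Std-A): VendorY can switch to Std-C (4 → 11). Not NE.
(Std-B, Std-B): VendorX can switch to Std-A (3 → 4). Not NE.
(Std-B, Std-C): VendorX can switch to Std-A (1 → 11). Not NE.
(Std-B, Std-D): VendorX can switch to Std-A (1 → 2). Not NE.
(Std-B, Std-E): VendorX can switch to Std-A (6 → 8). Not NE.
(Std-C, Std-A): VendorX can switch to Std-B (6 → 11). Not NE.
(Std-C, Std-B): VendorY can switch to Std-A (2 → 10). Not NE.
(Std-C, Std-C): VendorX can switch to Std-A (6 → 11). Not NE.
(Std-C, Std-D): VendorX gets 12, best alternative 3; VendorY gets 12, best alternative 10. No profitable deviation — NE.
(The remaining 6 profiles each have a profitable deviation by the same check.)

Pure-strategy Nash equilibria: (Std-A, Std-C), (Std-C, Std-D)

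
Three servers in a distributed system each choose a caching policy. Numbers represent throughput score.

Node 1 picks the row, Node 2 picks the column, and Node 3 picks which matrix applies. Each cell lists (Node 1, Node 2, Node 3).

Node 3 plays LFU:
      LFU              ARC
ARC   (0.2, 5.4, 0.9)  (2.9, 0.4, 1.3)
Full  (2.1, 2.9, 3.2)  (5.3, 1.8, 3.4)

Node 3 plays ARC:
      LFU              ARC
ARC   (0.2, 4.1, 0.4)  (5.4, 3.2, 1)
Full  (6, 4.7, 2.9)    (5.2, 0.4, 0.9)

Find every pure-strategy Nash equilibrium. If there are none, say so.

For each player, find the best response to each opponent profile; mutual best responses are the pure NE.
Node 1 against (LFU, LFU): payoffs 0.2, 2.1 → best response Full.
Node 1 against (LFU, ARC): payoffs 0.2, 6 → best response Full.
Node 1 against (ARC, LFU): payoffs 2.9, 5.3 → best response Full.
Node 1 against (ARC, ARC): payoffs 5.4, 5.2 → best response ARC.
Node 2 against (ARC, LFU): payoffs 5.4, 0.4 → best response LFU.
Node 2 against (ARC, ARC): payoffs 4.1, 3.2 → best response LFU.
Node 2 against (Full, LFU): payoffs 2.9, 1.8 → best response LFU.
Node 2 against (Full, ARC): payoffs 4.7, 0.4 → best response LFU.
Node 3 against (ARC, LFU): payoffs 0.9, 0.4 → best response LFU.
Node 3 against (ARC, ARC): payoffs 1.3, 1 → best response LFU.
Node 3 against (Full, LFU): payoffs 3.2, 2.9 → best response LFU.
Node 3 against (Full, ARC): payoffs 3.4, 0.9 → best response LFU.
Mutual best responses: (Full, LFU, LFU).

(Full, LFU, LFU)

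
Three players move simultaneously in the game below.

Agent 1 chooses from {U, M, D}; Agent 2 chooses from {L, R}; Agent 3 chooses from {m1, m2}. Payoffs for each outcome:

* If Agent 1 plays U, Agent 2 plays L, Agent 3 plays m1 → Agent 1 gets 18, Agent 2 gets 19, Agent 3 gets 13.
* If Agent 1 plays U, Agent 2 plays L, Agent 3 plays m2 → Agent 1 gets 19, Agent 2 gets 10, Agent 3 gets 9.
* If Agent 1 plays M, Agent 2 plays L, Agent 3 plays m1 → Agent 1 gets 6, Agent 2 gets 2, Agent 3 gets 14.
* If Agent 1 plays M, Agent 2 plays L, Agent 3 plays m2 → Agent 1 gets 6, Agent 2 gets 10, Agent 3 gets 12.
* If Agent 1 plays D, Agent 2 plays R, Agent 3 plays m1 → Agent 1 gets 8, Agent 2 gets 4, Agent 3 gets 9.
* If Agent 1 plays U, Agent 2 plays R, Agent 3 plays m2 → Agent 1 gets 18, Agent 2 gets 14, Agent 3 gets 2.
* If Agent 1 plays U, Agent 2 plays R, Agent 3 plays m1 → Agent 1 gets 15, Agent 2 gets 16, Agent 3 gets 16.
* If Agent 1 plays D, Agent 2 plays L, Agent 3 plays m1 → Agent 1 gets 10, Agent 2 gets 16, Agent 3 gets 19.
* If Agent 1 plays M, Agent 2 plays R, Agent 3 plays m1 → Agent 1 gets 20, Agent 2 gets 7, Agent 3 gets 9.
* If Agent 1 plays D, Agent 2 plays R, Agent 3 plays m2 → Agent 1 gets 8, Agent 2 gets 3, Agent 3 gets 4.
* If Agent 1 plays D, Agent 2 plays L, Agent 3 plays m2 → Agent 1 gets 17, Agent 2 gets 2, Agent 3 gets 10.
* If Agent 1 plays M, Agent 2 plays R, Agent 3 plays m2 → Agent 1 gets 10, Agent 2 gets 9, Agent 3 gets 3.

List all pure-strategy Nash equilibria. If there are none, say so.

Pure-strategy Nash equilibria: (U, L, m1), (M, R, m1)

(U, L, m1): Agent 1 gets 18, best alternative 10; Agent 2 gets 19, best alternative 16; Agent 3 gets 13, best alternative 9. No profitable deviation — NE.
(U, L, m2): Agent 2 can switch to R (10 → 14). Not NE.
(U, R, m1): Agent 1 can switch to M (15 → 20). Not NE.
(U, R, m2): Agent 3 can switch to m1 (2 → 16). Not NE.
(M, L, m1): Agent 1 can switch to U (6 → 18). Not NE.
(M, L, m2): Agent 1 can switch to U (6 → 19). Not NE.
(M, R, m1): Agent 1 gets 20, best alternative 15; Agent 2 gets 7, best alternative 2; Agent 3 gets 9, best alternative 3. No profitable deviation — NE.
(M, R, m2): Agent 1 can switch to U (10 → 18). Not NE.
(D, L, m1): Agent 1 can switch to U (10 → 18). Not NE.
(D, L, m2): Agent 1 can switch to U (17 → 19). Not NE.
(D, R, m1): Agent 1 can switch to U (8 → 15). Not NE.
(D, R, m2): Agent 1 can switch to U (8 → 18). Not NE.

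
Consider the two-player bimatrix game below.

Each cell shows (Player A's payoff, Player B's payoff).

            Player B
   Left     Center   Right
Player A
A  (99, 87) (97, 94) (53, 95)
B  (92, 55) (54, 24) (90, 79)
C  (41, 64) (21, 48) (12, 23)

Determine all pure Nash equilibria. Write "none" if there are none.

For each player, find the best response to each opponent profile; mutual best responses are the pure NE.
Player A against Left: payoffs 99, 92, 41 → best response A.
Player A against Center: payoffs 97, 54, 21 → best response A.
Player A against Right: payoffs 53, 90, 12 → best response B.
Player B against A: payoffs 87, 94, 95 → best response Right.
Player B against B: payoffs 55, 24, 79 → best response Right.
Player B against C: payoffs 64, 48, 23 → best response Left.
Mutual best responses: (B, Right).

(B, Right)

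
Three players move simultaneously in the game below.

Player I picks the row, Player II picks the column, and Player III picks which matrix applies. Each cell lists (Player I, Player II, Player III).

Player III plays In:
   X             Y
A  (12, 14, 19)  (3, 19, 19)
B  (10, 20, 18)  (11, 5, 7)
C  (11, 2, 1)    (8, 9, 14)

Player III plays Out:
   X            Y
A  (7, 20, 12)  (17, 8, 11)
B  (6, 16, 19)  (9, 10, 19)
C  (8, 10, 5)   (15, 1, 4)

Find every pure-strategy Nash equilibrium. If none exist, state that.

(C, X, Out)

Mark each player's best response to every combination of opponents' strategies; a profile where every player is best-responding is a pure Nash equilibrium.
Player I against (X, In): payoffs 12, 10, 11 → best response A.
Player I against (X, Out): payoffs 7, 6, 8 → best response C.
Player I against (Y, In): payoffs 3, 11, 8 → best response B.
Player I against (Y, Out): payoffs 17, 9, 15 → best response A.
Player II against (A, In): payoffs 14, 19 → best response Y.
Player II against (A, Out): payoffs 20, 8 → best response X.
Player II against (B, In): payoffs 20, 5 → best response X.
Player II against (B, Out): payoffs 16, 10 → best response X.
Player II against (C, In): payoffs 2, 9 → best response Y.
Player II against (C, Out): payoffs 10, 1 → best response X.
Player III against (A, X): payoffs 19, 12 → best response In.
Player III against (A, Y): payoffs 19, 11 → best response In.
Player III against (B, X): payoffs 18, 19 → best response Out.
Player III against (B, Y): payoffs 7, 19 → best response Out.
Player III against (C, X): payoffs 1, 5 → best response Out.
Player III against (C, Y): payoffs 14, 4 → best response In.
Mutual best responses: (C, X, Out).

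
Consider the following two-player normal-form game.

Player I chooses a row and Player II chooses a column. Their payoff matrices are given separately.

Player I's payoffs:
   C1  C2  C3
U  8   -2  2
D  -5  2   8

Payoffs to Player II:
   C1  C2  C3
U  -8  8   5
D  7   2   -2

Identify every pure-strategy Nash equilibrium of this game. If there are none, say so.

No pure-strategy Nash equilibrium.

(U, C1): Player II can switch to C2 (-8 → 8). Not NE.
(U, C2): Player I can switch to D (-2 → 2). Not NE.
(U, C3): Player I can switch to D (2 → 8). Not NE.
(D, C1): Player I can switch to U (-5 → 8). Not NE.
(D, C2): Player II can switch to C1 (2 → 7). Not NE.
(D, C3): Player II can switch to C1 (-2 → 7). Not NE.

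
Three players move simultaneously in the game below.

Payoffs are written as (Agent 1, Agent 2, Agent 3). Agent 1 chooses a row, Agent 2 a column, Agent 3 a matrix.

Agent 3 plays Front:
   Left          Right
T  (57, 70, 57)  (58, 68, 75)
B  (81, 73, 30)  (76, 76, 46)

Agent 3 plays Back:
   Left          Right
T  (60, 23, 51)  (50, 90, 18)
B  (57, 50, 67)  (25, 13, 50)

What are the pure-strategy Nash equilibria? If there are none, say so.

No pure-strategy Nash equilibrium.

Agent 1 against (Left, Front): payoffs 57, 81 → best response B.
Agent 1 against (Left, Back): payoffs 60, 57 → best response T.
Agent 1 against (Right, Front): payoffs 58, 76 → best response B.
Agent 1 against (Right, Back): payoffs 50, 25 → best response T.
Agent 2 against (T, Front): payoffs 70, 68 → best response Left.
Agent 2 against (T, Back): payoffs 23, 90 → best response Right.
Agent 2 against (B, Front): payoffs 73, 76 → best response Right.
Agent 2 against (B, Back): payoffs 50, 13 → best response Left.
Agent 3 against (T, Left): payoffs 57, 51 → best response Front.
Agent 3 against (T, Right): payoffs 75, 18 → best response Front.
Agent 3 against (B, Left): payoffs 30, 67 → best response Back.
Agent 3 against (B, Right): payoffs 46, 50 → best response Back.
No profile is a mutual best response for all players.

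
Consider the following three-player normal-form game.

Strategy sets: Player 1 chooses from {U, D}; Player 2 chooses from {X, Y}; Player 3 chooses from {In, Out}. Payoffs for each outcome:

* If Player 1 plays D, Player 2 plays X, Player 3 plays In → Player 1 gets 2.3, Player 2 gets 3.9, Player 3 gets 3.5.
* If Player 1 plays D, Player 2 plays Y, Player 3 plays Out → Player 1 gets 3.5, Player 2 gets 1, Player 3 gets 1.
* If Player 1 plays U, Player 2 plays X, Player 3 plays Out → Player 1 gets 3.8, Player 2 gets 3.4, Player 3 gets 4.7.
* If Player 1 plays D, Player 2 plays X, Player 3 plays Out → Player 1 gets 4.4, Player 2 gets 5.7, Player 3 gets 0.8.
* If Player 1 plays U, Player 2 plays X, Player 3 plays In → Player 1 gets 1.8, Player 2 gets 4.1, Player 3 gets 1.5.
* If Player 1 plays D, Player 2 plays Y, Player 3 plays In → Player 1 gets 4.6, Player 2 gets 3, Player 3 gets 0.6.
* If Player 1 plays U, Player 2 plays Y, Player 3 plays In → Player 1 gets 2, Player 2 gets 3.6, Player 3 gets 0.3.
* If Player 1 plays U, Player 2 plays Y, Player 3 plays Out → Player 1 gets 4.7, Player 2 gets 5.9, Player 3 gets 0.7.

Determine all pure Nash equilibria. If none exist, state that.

For each strategy profile, look for a profitable unilateral deviation.
(U, X, In): Player 1 can switch to D (1.8 → 2.3). Not NE.
(U, X, Out): Player 1 can switch to D (3.8 → 4.4). Not NE.
(U, Y, In): Player 1 can switch to D (2 → 4.6). Not NE.
(U, Y, Out): Player 1 gets 4.7, best alternative 3.5; Player 2 gets 5.9, best alternative 3.4; Player 3 gets 0.7, best alternative 0.3. No profitable deviation — NE.
(D, X, In): Player 1 gets 2.3, best alternative 1.8; Player 2 gets 3.9, best alternative 3; Player 3 gets 3.5, best alternative 0.8. No profitable deviation — NE.
(D, X, Out): Player 3 can switch to In (0.8 → 3.5). Not NE.
(D, Y, In): Player 2 can switch to X (3 → 3.9). Not NE.
(D, Y, Out): Player 1 can switch to U (3.5 → 4.7). Not NE.

The pure Nash equilibria are (U, Y, Out) and (D, X, In).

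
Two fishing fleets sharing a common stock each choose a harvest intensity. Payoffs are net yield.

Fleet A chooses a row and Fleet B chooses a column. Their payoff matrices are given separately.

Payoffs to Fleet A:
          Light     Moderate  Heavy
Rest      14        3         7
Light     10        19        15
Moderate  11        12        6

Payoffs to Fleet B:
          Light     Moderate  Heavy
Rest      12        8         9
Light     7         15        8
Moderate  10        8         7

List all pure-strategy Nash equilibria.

Check each profile: it is a Nash equilibrium iff no player can strictly gain by switching unilaterally.
(Rest, Light): Fleet A gets 14, best alternative 11; Fleet B gets 12, best alternative 9. No profitable deviation — NE.
(Rest, Moderate): Fleet A can switch to Light (3 → 19). Not NE.
(Rest, Heavy): Fleet A can switch to Light (7 → 15). Not NE.
(Light, Light): Fleet A can switch to Rest (10 → 14). Not NE.
(Light, Moderate): Fleet A gets 19, best alternative 12; Fleet B gets 15, best alternative 8. No profitable deviation — NE.
(Light, Heavy): Fleet B can switch to Moderate (8 → 15). Not NE.
(Moderate, Light): Fleet A can switch to Rest (11 → 14). Not NE.
(Moderate, Moderate): Fleet A can switch to Light (12 → 19). Not NE.
(Moderate, Heavy): Fleet A can switch to Rest (6 → 7). Not NE.

The pure Nash equilibria are (Rest, Light), (Light, Moderate).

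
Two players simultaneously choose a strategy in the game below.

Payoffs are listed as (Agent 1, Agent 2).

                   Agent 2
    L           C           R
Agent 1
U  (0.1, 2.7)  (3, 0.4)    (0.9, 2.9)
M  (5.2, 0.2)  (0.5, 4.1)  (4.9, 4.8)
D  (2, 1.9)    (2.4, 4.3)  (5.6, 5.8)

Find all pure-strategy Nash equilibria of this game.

The unique pure-strategy Nash equilibrium is (D, R).

Agent 1 against L: payoffs 0.1, 5.2, 2 → best response M.
Agent 1 against C: payoffs 3, 0.5, 2.4 → best response U.
Agent 1 against R: payoffs 0.9, 4.9, 5.6 → best response D.
Agent 2 against U: payoffs 2.7, 0.4, 2.9 → best response R.
Agent 2 against M: payoffs 0.2, 4.1, 4.8 → best response R.
Agent 2 against D: payoffs 1.9, 4.3, 5.8 → best response R.
Mutual best responses: (D, R).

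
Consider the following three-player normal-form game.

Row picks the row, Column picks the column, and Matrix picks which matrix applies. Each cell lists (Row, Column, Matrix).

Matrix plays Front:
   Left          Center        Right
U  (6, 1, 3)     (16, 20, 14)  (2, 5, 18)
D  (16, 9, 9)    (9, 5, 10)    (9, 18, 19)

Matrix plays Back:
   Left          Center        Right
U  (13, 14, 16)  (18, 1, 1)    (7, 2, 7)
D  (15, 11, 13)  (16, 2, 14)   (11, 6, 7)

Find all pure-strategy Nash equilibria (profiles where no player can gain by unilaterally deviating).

Check each profile: it is a Nash equilibrium iff no player can strictly gain by switching unilaterally.
(U, Left, Front): Row can switch to D (6 → 16). Not NE.
(U, Left, Back): Row can switch to D (13 → 15). Not NE.
(U, Center, Front): Row gets 16, best alternative 9; Column gets 20, best alternative 5; Matrix gets 14, best alternative 1. No profitable deviation — NE.
(U, Center, Back): Column can switch to Left (1 → 14). Not NE.
(U, Right, Front): Row can switch to D (2 → 9). Not NE.
(U, Right, Back): Row can switch to D (7 → 11). Not NE.
(D, Left, Front): Column can switch to Right (9 → 18). Not NE.
(D, Left, Back): Row gets 15, best alternative 13; Column gets 11, best alternative 6; Matrix gets 13, best alternative 9. No profitable deviation — NE.
(D, Center, Front): Row can switch to U (9 → 16). Not NE.
(D, Center, Back): Row can switch to U (16 → 18). Not NE.
(D, Right, Front): Row gets 9, best alternative 2; Column gets 18, best alternative 9; Matrix gets 19, best alternative 7. No profitable deviation — NE.
(D, Right, Back): Column can switch to Left (6 → 11). Not NE.

Pure-strategy Nash equilibria: (U, Center, Front) and (D, Left, Back) and (D, Right, Front)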